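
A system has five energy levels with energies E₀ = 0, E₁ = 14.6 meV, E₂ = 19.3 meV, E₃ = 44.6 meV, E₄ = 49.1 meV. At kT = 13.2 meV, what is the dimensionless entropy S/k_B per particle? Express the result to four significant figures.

1.044

Eᵢ/kT = 0, 1.10606, 1.46212, 3.37879, 3.71970.
Z = Σ e^(−Eᵢ/kT) = e^(−0) + e^(−1.10606) + e^(−1.46212) + e^(−3.37879) + e^(−3.71970) = 1.00000 + 0.330860 + 0.231744 + 0.0340887 + 0.0242412 = 1.62093.
⟨E⟩ = Σ EᵢPᵢ = 7.41168 meV.
S/k_B = ln Z + ⟨E⟩/kT = ln(1.62093) + 7.41168/13.2 = 0.483000 + 0.561491 = 1.044.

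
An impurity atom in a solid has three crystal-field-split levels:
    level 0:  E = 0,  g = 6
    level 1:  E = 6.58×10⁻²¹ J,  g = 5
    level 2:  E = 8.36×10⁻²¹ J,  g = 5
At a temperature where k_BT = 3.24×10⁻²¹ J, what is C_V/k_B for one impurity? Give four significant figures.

Eᵢ/kT = 0, 2.03086, 2.58025.
Z = Σ gᵢe^(−Eᵢ/kT) = 6·e^(−0) + 5·e^(−2.03086) + 5·e^(−2.58025) = 6.00000 + 0.656113 + 0.378775 = 7.03489.
⟨E⟩ = 1.06381, ⟨E²⟩ = 7.80108.
C_V/k_B = (⟨E²⟩ − ⟨E⟩²)/(kT)² = (7.80108 − 1.13169)/10.4976 = 0.6353.

0.6353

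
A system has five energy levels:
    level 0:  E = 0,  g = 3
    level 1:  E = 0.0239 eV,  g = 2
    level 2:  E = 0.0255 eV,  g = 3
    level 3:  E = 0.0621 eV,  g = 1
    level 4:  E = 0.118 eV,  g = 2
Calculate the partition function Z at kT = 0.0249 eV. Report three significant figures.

Z = 4.94

Eᵢ/kT = 0, 0.95984, 1.0241, 2.4940, 4.7390.
Z = Σ gᵢe^(−Eᵢ/kT) = 3·e^(−0) + 2·e^(−0.95984) + 3·e^(−1.0241) + 1·e^(−2.4940) + 2·e^(−4.7390) = 3.0000 + 0.76591 + 1.0774 + 0.082579 + 0.017495 = 4.9434.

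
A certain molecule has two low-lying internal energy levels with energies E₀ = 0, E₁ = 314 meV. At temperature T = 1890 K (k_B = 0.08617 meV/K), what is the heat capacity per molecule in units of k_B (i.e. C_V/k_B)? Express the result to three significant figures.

0.412

k_BT = 0.08617 × 1890 K = 162.86 meV.
Eᵢ/kT = 0, 1.9280.
Z = Σ e^(−Eᵢ/kT) = e^(−0) + e^(−1.9280) = 1.0000 + 0.14544 = 1.1454.
⟨E⟩ = 39.871 meV, ⟨E²⟩ = 12519 meV².
C_V/k_B = (⟨E²⟩ − ⟨E⟩²)/(kT)² = (12519 − 1589.7)/26523 = 0.412.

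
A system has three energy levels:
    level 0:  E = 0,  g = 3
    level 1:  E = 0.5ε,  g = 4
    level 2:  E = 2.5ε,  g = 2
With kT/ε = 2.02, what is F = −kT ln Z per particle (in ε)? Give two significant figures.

-3.8 ε

Eᵢ/kT = 0, 0.2475, 1.238.
Z = Σ gᵢe^(−Eᵢ/kT) = 3·e^(−0) + 4·e^(−0.2475) + 2·e^(−1.238) = 3.000 + 3.123 + 0.5799 = 6.703.
F = −kT ln Z = −2.02 × ln(6.703) = −2.02 × 1.903 = -3.8 ε.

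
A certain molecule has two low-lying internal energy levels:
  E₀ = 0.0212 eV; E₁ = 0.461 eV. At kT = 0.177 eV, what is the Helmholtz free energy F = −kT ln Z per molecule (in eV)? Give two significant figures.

Eᵢ/kT = 0.1198, 2.605.
Z = Σ e^(−Eᵢ/kT) = e^(−0.1198) + e^(−2.605) = 0.8871 + 0.07390 = 0.9610.
F = −kT ln Z = −0.177 × ln(0.9610) = −0.177 × -0.03978 = 0.0070 eV.

0.0070 eV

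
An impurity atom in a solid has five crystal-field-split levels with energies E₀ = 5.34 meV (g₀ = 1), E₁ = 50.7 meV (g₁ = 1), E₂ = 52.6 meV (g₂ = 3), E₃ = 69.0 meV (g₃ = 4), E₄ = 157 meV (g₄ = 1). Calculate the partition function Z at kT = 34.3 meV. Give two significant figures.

Eᵢ/kT = 0.1557, 1.478, 1.534, 2.012, 4.577.
Z = Σ gᵢe^(−Eᵢ/kT) = 1·e^(−0.1557) + 1·e^(−1.478) + 3·e^(−1.534) + 4·e^(−2.012) + 1·e^(−4.577) = 0.8558 + 0.2281 + 0.6470 + 0.5349 + 0.01029 = 2.276.

Z = 2.3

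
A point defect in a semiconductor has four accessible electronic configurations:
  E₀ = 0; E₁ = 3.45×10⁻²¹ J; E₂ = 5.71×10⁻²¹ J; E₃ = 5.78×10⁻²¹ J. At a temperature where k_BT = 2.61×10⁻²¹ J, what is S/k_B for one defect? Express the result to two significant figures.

Eᵢ/kT = 0, 1.322, 2.188, 2.215.
Z = Σ e^(−Eᵢ/kT) = e^(−0) + e^(−1.322) + e^(−2.188) + e^(−2.215) = 1.000 + 0.2666 + 0.1121 + 0.1092 = 1.488.
⟨E⟩ = Σ EᵢPᵢ = 1.472 ×10⁻²¹ J.
S/k_B = ln Z + ⟨E⟩/kT = ln(1.488) + 1.472/2.61 = 0.3974 + 0.5640 = 0.96.

0.96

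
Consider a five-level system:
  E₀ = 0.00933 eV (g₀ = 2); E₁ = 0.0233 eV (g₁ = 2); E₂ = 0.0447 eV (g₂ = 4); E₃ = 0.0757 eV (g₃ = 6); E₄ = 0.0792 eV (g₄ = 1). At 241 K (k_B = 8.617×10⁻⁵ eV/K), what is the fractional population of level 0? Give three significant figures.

0.496

k_BT = 8.617×10⁻⁵ × 241 K = 0.020767 eV.
Eᵢ/kT = 0.44927, 1.1220, 2.1525, 3.6452, 3.8137.
Z = Σ gᵢe^(−Eᵢ/kT) = 2·e^(−0.44927) + 2·e^(−1.1220) + 4·e^(−2.1525) + 6·e^(−3.6452) + 1·e^(−3.8137) = 1.2762 + 0.65126 + 0.46477 + 0.15670 + 0.022066 = 2.5710.
P₀ = g₀ e^(−E₀/kT) / Z = 1.2762/2.5710 = 0.496.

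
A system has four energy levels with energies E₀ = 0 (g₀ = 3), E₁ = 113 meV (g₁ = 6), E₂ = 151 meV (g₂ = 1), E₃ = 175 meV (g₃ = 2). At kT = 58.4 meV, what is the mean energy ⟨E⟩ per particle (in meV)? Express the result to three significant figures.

Eᵢ/kT = 0, 1.9349, 2.5856, 2.9966.
Z = Σ gᵢe^(−Eᵢ/kT) = 3·e^(−0) + 6·e^(−1.9349) + 1·e^(−2.5856) + 2·e^(−2.9966) = 3.0000 + 0.86663 + 0.075351 + 0.099913 = 4.0419.
⟨E⟩ = Σ Eᵢ gᵢe^(−Eᵢ/kT) / Z = (0·3.0000 + 113·0.86663 + 151·0.075351 + 175·0.099913) / 4.0419 = 31.4 meV.

31.4 meV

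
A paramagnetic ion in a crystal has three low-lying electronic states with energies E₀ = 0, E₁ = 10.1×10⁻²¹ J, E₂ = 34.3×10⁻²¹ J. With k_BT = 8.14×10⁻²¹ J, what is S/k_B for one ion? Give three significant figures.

0.588

Eᵢ/kT = 0, 1.2408, 4.2138.
Z = Σ e^(−Eᵢ/kT) = e^(−0) + e^(−1.2408) + e^(−4.2138) = 1.0000 + 0.28915 + 0.014790 = 1.3039.
⟨E⟩ = Σ EᵢPᵢ = 2.6288 ×10⁻²¹ J.
S/k_B = ln Z + ⟨E⟩/kT = ln(1.3039) + 2.6288/8.14 = 0.26536 + 0.32295 = 0.588.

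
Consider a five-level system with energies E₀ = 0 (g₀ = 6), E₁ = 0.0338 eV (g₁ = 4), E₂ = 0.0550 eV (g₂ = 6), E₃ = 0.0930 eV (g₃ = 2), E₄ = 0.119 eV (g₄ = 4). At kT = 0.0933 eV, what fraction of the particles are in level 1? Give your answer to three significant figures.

Eᵢ/kT = 0, 0.36227, 0.58950, 0.99678, 1.2755.
Z = Σ gᵢe^(−Eᵢ/kT) = 6·e^(−0) + 4·e^(−0.36227) + 6·e^(−0.58950) + 2·e^(−0.99678) + 4·e^(−1.2755) = 6.0000 + 2.7844 + 3.3276 + 0.73813 + 1.1172 = 13.967.
P₁ = g₁ e^(−E₁/kT) / Z = 2.7844/13.967 = 0.199.

0.199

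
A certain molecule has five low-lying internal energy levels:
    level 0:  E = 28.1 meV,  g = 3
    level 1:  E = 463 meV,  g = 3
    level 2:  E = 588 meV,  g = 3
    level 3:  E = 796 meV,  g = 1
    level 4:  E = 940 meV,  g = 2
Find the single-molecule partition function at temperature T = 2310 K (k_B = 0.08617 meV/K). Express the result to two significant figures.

Z = 3.1

k_BT = 0.08617 × 2310 K = 199.1 meV.
Eᵢ/kT = 0.1411, 2.325, 2.953, 3.998, 4.721.
Z = Σ gᵢe^(−Eᵢ/kT) = 3·e^(−0.1411) + 3·e^(−2.325) + 3·e^(−2.953) + 1·e^(−3.998) + 2·e^(−4.721) = 2.605 + 0.2934 + 0.1565 + 0.01835 + 0.01781 = 3.091.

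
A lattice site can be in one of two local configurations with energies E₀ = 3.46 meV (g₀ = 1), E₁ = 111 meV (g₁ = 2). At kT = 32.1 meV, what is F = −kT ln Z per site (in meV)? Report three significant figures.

Eᵢ/kT = 0.10779, 3.4579.
Z = Σ gᵢe^(−Eᵢ/kT) = 1·e^(−0.10779) + 2·e^(−3.4579) = 0.89782 + 0.062992 = 0.96081.
F = −kT ln Z = −32.1 × ln(0.96081) = −32.1 × -0.039979 = 1.28 meV.

1.28 meV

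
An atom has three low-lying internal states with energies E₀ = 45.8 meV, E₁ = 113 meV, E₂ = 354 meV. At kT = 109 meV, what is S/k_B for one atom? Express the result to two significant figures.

0.78

Eᵢ/kT = 0.4202, 1.037, 3.248.
Z = Σ e^(−Eᵢ/kT) = e^(−0.4202) + e^(−1.037) + e^(−3.248) = 0.6569 + 0.3545 + 0.03885 = 1.050.
⟨E⟩ = Σ EᵢPᵢ = 79.90 meV.
S/k_B = ln Z + ⟨E⟩/kT = ln(1.050) + 79.90/109 = 0.04879 + 0.7330 = 0.78.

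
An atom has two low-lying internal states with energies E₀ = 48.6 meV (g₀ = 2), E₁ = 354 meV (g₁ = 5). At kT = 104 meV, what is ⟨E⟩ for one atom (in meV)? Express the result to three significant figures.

Eᵢ/kT = 0.46731, 3.4038.
Z = Σ gᵢe^(−Eᵢ/kT) = 2·e^(−0.46731) + 5·e^(−3.4038) = 1.2534 + 0.16623 = 1.4196.
⟨E⟩ = Σ Eᵢ gᵢe^(−Eᵢ/kT) / Z = (48.6·1.2534 + 354·0.16623) / 1.4196 = 84.4 meV.

84.4 meV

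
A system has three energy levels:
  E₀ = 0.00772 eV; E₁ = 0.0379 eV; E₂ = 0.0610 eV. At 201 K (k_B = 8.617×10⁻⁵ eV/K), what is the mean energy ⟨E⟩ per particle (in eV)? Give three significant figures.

0.0141 eV

k_BT = 8.617×10⁻⁵ × 201 K = 0.017320 eV.
Eᵢ/kT = 0.44573, 2.1882, 3.5219.
Z = Σ e^(−Eᵢ/kT) = e^(−0.44573) + e^(−2.1882) + e^(−3.5219) = 0.64036 + 0.11212 + 0.029543 = 0.78202.
⟨E⟩ = Σ Eᵢ e^(−Eᵢ/kT) / Z = (0.00772·0.64036 + 0.0379·0.11212 + 0.0610·0.029543) / 0.78202 = 0.0141 eV.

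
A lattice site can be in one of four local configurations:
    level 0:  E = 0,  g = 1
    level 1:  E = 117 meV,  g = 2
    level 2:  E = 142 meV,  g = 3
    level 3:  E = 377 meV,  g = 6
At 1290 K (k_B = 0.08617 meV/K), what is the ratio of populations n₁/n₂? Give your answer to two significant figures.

k_BT = 0.08617 × 1290 K = 111.2 meV.
n₁/n₂ = (g₁/g₂) exp[−(E₁−E₂)/kT] = (2/3) × exp(−(-25 meV)/(111.2 meV)) = (2/3) × exp(0.2248) = 0.83.

0.83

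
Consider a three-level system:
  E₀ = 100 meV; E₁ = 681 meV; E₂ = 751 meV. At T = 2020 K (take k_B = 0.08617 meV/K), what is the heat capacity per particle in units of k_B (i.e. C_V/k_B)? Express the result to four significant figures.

k_BT = 0.08617 × 2020 K = 174.063 meV.
Eᵢ/kT = 0.574505, 3.91238, 4.31453.
Z = Σ e^(−Eᵢ/kT) = e^(−0.574505) + e^(−3.91238) + e^(−4.31453) = 0.562983 + 0.0199929 + 0.0133728 = 0.596349.
⟨E⟩ = 134.077 meV, ⟨E²⟩ = 37635.7 meV².
C_V/k_B = (⟨E²⟩ − ⟨E⟩²)/(kT)² = (37635.7 − 17976.6)/30297.9 = 0.6489.

0.6489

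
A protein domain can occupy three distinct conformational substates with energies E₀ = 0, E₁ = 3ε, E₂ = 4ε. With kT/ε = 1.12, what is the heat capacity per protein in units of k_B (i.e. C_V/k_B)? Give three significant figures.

0.709

Eᵢ/kT = 0, 2.6786, 3.5714.
Z = Σ e^(−Eᵢ/kT) = e^(−0) + e^(−2.6786) + e^(−3.5714) = 1.0000 + 0.068659 + 0.028116 = 1.0968.
⟨E⟩ = 0.29034 ε, ⟨E²⟩ = 0.97355 ε².
C_V/k_B = (⟨E²⟩ − ⟨E⟩²)/(kT)² = (0.97355 − 0.084297)/1.2544 = 0.709.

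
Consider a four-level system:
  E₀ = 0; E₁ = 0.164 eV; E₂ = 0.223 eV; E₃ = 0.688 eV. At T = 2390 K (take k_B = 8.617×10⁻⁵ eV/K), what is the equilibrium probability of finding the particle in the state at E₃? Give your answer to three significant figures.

0.0194

k_BT = 8.617×10⁻⁵ × 2390 K = 0.20595 eV.
Eᵢ/kT = 0, 0.79631, 1.0828, 3.3406.
Z = Σ e^(−Eᵢ/kT) = e^(−0) + e^(−0.79631) + e^(−1.0828) + e^(−3.3406) = 1.0000 + 0.45099 + 0.33865 + 0.035416 = 1.8251.
P₃ = e^(−E₃/kT) / Z = 0.035416/1.8251 = 0.0194.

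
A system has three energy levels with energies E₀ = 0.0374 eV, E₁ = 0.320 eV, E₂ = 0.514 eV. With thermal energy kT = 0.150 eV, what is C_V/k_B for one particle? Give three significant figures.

Eᵢ/kT = 0.24933, 2.1333, 3.4267.
Z = Σ e^(−Eᵢ/kT) = e^(−0.24933) + e^(−2.1333) + e^(−3.4267) = 0.77932 + 0.11845 + 0.032494 = 0.93026.
⟨E⟩ = 0.090031 eV, ⟨E²⟩ = 0.023439 eV².
C_V/k_B = (⟨E²⟩ − ⟨E⟩²)/(kT)² = (0.023439 − 0.0081056)/0.022500 = 0.681.

0.681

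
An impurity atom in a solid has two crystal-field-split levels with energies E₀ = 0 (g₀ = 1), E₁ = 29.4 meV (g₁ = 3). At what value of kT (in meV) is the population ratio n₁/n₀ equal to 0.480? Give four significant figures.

16.04 meV

n₁/n₀ = (g₁/g₀) exp[−(E₁−E₀)/kT] = 0.480.
⇒ (E₁−E₀)/kT = ln((3/1)/0.480) = ln(6.25000) = 1.83258.
kT = 29.4 meV / 1.83258 = 16.04 meV.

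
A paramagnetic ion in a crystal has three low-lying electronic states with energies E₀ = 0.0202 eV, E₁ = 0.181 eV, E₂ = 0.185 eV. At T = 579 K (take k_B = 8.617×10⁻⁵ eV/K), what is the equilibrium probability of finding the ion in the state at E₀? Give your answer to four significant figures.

0.9288

k_BT = 8.617×10⁻⁵ × 579 K = 0.0498924 eV.
Eᵢ/kT = 0.404871, 3.62781, 3.70798.
Z = Σ e^(−Eᵢ/kT) = e^(−0.404871) + e^(−3.62781) + e^(−3.70798) = 0.667063 + 0.0265743 + 0.0245270 = 0.718164.
P₀ = e^(−E₀/kT) / Z = 0.667063/0.718164 = 0.9288.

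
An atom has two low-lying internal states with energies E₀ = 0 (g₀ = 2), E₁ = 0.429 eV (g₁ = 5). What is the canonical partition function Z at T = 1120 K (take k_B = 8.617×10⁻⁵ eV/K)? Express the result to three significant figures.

Z = 2.06

k_BT = 8.617×10⁻⁵ × 1120 K = 0.096510 eV.
Eᵢ/kT = 0, 4.4451.
Z = Σ gᵢe^(−Eᵢ/kT) = 2·e^(−0) + 5·e^(−4.4451) = 2.0000 + 0.058680 = 2.0587.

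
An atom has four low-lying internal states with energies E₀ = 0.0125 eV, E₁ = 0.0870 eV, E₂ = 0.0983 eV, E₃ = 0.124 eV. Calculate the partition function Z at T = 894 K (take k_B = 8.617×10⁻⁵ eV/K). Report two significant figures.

k_BT = 8.617×10⁻⁵ × 894 K = 0.07704 eV.
Eᵢ/kT = 0.1623, 1.129, 1.276, 1.610.
Z = Σ e^(−Eᵢ/kT) = e^(−0.1623) + e^(−1.129) + e^(−1.276) + e^(−1.610) = 0.8502 + 0.3234 + 0.2792 + 0.1999 = 1.653.

Z = 1.7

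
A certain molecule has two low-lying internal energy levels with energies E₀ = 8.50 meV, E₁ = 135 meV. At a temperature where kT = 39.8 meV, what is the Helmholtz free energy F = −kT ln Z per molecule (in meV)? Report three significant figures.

Eᵢ/kT = 0.21357, 3.3920.
Z = Σ e^(−Eᵢ/kT) = e^(−0.21357) + e^(−3.3920) = 0.80770 + 0.033641 = 0.84134.
F = −kT ln Z = −39.8 × ln(0.84134) = −39.8 × -0.17276 = 6.88 meV.

6.88 meV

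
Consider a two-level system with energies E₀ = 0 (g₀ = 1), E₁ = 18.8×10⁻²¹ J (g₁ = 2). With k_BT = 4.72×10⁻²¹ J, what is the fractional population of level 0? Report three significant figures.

Eᵢ/kT = 0, 3.9831.
Z = Σ gᵢe^(−Eᵢ/kT) = 1·e^(−0) + 2·e^(−3.9831) = 1.0000 + 0.037256 = 1.0373.
P₀ = g₀ e^(−E₀/kT) / Z = 1.0000/1.0373 = 0.964.

0.964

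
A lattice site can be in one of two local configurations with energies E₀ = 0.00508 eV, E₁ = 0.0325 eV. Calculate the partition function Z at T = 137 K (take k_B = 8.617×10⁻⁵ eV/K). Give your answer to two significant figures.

Z = 0.71

k_BT = 8.617×10⁻⁵ × 137 K = 0.01181 eV.
Eᵢ/kT = 0.4301, 2.752.
Z = Σ e^(−Eᵢ/kT) = e^(−0.4301) + e^(−2.752) = 0.6504 + 0.06380 = 0.7142.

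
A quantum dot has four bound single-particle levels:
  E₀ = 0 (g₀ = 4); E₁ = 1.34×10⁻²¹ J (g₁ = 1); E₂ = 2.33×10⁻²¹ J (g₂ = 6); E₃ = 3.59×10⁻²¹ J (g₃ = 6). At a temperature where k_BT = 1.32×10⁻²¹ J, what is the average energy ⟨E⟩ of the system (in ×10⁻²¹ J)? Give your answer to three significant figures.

0.743 ×10⁻²¹ J

Eᵢ/kT = 0, 1.0152, 1.7652, 2.7197.
Z = Σ gᵢe^(−Eᵢ/kT) = 4·e^(−0) + 1·e^(−1.0152) + 6·e^(−1.7652) + 6·e^(−2.7197) = 4.0000 + 0.36233 + 1.0269 + 0.39537 = 5.7846.
⟨E⟩ = Σ Eᵢ gᵢe^(−Eᵢ/kT) / Z = (0·4.0000 + 1.34·0.36233 + 2.33·1.0269 + 3.59·0.39537) / 5.7846 = 0.743 ×10⁻²¹ J.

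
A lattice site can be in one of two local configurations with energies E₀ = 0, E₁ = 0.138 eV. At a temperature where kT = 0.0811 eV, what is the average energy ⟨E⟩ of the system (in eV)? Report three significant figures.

Eᵢ/kT = 0, 1.7016.
Z = Σ e^(−Eᵢ/kT) = e^(−0) + e^(−1.7016) = 1.0000 + 0.18239 = 1.1824.
⟨E⟩ = Σ Eᵢ e^(−Eᵢ/kT) / Z = (0·1.0000 + 0.138·0.18239) / 1.1824 = 0.0213 eV.

0.0213 eV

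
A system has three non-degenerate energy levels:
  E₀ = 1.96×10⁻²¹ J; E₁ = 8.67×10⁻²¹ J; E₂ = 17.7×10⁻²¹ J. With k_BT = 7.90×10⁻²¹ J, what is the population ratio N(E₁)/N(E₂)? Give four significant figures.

n₁/n₂ = exp[−(E₁−E₂)/kT] = exp(−(-9.03 ×10⁻²¹ J)/(7.90 ×10⁻²¹ J)) = exp(1.14304) = 3.136.

3.136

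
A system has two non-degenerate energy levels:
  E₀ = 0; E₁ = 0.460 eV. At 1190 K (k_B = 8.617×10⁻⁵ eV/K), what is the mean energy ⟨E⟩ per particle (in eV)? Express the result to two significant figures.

k_BT = 8.617×10⁻⁵ × 1190 K = 0.1025 eV.
Eᵢ/kT = 0, 4.488.
Z = Σ e^(−Eᵢ/kT) = e^(−0) + e^(−4.488) = 1.000 + 0.01124 = 1.011.
⟨E⟩ = Σ Eᵢ e^(−Eᵢ/kT) / Z = (0·1.000 + 0.460·0.01124) / 1.011 = 0.0051 eV.

0.0051 eV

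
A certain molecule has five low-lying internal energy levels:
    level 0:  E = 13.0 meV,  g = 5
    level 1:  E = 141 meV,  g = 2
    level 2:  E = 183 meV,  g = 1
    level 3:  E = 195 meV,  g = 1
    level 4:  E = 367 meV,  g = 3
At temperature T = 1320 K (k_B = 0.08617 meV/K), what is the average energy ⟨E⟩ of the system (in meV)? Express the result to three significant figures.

46.1 meV

k_BT = 0.08617 × 1320 K = 113.74 meV.
Eᵢ/kT = 0.11430, 1.2397, 1.6089, 1.7144, 3.2267.
Z = Σ gᵢe^(−Eᵢ/kT) = 5·e^(−0.11430) + 2·e^(−1.2397) + 1·e^(−1.6089) + 1·e^(−1.7144) + 3·e^(−3.2267) = 4.4600 + 0.57894 + 0.20011 + 0.18007 + 0.11906 = 5.5382.
⟨E⟩ = Σ Eᵢ gᵢe^(−Eᵢ/kT) / Z = (13.0·4.4600 + 141·0.57894 + 183·0.20011 + 195·0.18007 + 367·0.11906) / 5.5382 = 46.1 meV.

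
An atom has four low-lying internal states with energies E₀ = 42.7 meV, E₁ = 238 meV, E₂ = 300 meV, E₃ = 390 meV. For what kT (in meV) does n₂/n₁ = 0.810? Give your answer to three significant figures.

294 meV

n₂/n₁ = exp[−(E₂−E₁)/kT] = 0.810.
⇒ (E₂−E₁)/kT = ln(1/0.810) = ln(1.2346) = 0.21075.
kT = 62 meV / 0.21075 = 294 meV.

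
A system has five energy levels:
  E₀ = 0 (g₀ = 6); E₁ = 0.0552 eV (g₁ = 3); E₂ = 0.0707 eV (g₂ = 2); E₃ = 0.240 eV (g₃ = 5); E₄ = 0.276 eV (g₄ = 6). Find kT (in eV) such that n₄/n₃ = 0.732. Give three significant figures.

n₄/n₃ = (g₄/g₃) exp[−(E₄−E₃)/kT] = 0.732.
⇒ (E₄−E₃)/kT = ln((6/5)/0.732) = ln(1.6393) = 0.49427.
kT = 0.036 eV / 0.49427 = 0.0728 eV.

0.0728 eV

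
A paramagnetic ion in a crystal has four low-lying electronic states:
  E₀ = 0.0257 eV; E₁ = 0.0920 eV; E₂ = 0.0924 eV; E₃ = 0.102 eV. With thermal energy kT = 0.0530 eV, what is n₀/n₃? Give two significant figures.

4.2

n₀/n₃ = exp[−(E₀−E₃)/kT] = exp(−(-0.0763 eV)/(0.0530 eV)) = exp(1.440) = 4.2.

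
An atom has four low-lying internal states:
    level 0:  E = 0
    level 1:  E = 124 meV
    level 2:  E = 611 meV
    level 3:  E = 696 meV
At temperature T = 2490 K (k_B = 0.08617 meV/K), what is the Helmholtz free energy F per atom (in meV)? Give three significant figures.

k_BT = 0.08617 × 2490 K = 214.56 meV.
Eᵢ/kT = 0, 0.57793, 2.8477, 3.2438.
Z = Σ e^(−Eᵢ/kT) = e^(−0) + e^(−0.57793) + e^(−2.8477) + e^(−3.2438) = 1.0000 + 0.56106 + 0.057978 + 0.039015 = 1.6581.
F = −kT ln Z = −214.56 × ln(1.6581) = −214.56 × 0.50567 = -108 meV.

-108 meV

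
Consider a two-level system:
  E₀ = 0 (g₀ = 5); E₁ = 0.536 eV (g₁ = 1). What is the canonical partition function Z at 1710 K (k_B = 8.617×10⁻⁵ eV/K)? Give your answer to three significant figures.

k_BT = 8.617×10⁻⁵ × 1710 K = 0.14735 eV.
Eᵢ/kT = 0, 3.6376.
Z = Σ gᵢe^(−Eᵢ/kT) = 5·e^(−0) + 1·e^(−3.6376) = 5.0000 + 0.026315 = 5.0263.

Z = 5.03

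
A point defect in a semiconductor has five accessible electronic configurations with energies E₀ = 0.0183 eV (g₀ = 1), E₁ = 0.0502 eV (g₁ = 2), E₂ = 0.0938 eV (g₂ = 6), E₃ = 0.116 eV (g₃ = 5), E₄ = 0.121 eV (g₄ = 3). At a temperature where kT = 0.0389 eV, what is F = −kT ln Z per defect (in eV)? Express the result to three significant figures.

-0.0289 eV

Eᵢ/kT = 0.47044, 1.2905, 2.4113, 2.9820, 3.1105.
Z = Σ gᵢe^(−Eᵢ/kT) = 1·e^(−0.47044) + 2·e^(−1.2905) + 6·e^(−2.4113) + 5·e^(−2.9820) + 3·e^(−3.1105) = 0.62473 + 0.55027 + 0.53819 + 0.25346 + 0.13374 = 2.1004.
F = −kT ln Z = −0.0389 × ln(2.1004) = −0.0389 × 0.74213 = -0.0289 eV.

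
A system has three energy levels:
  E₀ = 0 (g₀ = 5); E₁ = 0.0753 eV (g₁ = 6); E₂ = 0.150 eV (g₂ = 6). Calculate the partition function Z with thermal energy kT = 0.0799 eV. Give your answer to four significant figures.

Eᵢ/kT = 0, 0.942428, 1.87735.
Z = Σ gᵢe^(−Eᵢ/kT) = 5·e^(−0) + 6·e^(−0.942428) + 6·e^(−1.87735) = 5.00000 + 2.33808 + 0.917970 = 8.25605.

Z = 8.256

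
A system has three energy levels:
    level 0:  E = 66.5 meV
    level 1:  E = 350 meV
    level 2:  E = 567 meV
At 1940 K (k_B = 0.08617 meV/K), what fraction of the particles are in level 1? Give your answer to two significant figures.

k_BT = 0.08617 × 1940 K = 167.2 meV.
Eᵢ/kT = 0.3977, 2.093, 3.391.
Z = Σ e^(−Eᵢ/kT) = e^(−0.3977) + e^(−2.093) + e^(−3.391) = 0.6719 + 0.1233 + 0.03367 = 0.8289.
P₁ = e^(−E₁/kT) / Z = 0.1233/0.8289 = 0.15.

0.15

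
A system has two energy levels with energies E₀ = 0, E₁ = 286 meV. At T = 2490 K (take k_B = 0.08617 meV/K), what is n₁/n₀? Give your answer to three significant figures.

k_BT = 0.08617 × 2490 K = 214.56 meV.
n₁/n₀ = exp[−(E₁−E₀)/kT] = exp(−(286 meV)/(214.56 meV)) = exp(-1.3330) = 0.264.

0.264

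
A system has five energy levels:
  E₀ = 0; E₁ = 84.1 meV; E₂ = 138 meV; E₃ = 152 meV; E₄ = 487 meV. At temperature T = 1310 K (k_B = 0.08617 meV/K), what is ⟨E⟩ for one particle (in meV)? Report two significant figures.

k_BT = 0.08617 × 1310 K = 112.9 meV.
Eᵢ/kT = 0, 0.7449, 1.222, 1.346, 4.314.
Z = Σ e^(−Eᵢ/kT) = e^(−0) + e^(−0.7449) + e^(−1.222) + e^(−1.346) + e^(−4.314) = 1.000 + 0.4748 + 0.2946 + 0.2603 + 0.01338 = 2.043.
⟨E⟩ = Σ Eᵢ e^(−Eᵢ/kT) / Z = (0·1.000 + 84.1·0.4748 + 138·0.2946 + 152·0.2603 + 487·0.01338) / 2.043 = 62 meV.

62 meV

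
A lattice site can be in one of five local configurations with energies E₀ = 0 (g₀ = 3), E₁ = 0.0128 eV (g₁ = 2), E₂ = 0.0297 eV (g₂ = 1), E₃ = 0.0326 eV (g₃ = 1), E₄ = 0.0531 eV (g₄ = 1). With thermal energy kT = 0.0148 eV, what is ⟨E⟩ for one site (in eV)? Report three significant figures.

Eᵢ/kT = 0, 0.86486, 2.0068, 2.2027, 3.5878.
Z = Σ gᵢe^(−Eᵢ/kT) = 3·e^(−0) + 2·e^(−0.86486) + 1·e^(−2.0068) + 1·e^(−2.2027) + 1·e^(−3.5878) = 3.0000 + 0.84222 + 0.13442 + 0.11050 + 0.027659 = 4.1148.
⟨E⟩ = Σ Eᵢ gᵢe^(−Eᵢ/kT) / Z = (0·3.0000 + 0.0128·0.84222 + 0.0297·0.13442 + 0.0326·0.11050 + 0.0531·0.027659) / 4.1148 = 0.00482 eV.

0.00482 eV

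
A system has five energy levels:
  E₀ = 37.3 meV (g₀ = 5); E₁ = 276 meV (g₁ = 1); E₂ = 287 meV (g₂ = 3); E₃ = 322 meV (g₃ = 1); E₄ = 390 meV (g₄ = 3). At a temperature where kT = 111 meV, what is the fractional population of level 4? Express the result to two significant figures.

Eᵢ/kT = 0.3360, 2.486, 2.586, 2.901, 3.514.
Z = Σ gᵢe^(−Eᵢ/kT) = 5·e^(−0.3360) + 1·e^(−2.486) + 3·e^(−2.586) + 1·e^(−2.901) + 3·e^(−3.514) = 3.573 + 0.08324 + 0.2260 + 0.05497 + 0.08933 = 4.027.
P₄ = g₄ e^(−E₄/kT) / Z = 0.08933/4.027 = 0.022.

0.022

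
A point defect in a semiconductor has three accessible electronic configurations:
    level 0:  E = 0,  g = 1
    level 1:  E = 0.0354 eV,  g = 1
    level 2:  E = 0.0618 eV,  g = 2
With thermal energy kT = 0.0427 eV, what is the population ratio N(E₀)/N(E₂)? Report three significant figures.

2.13

n₀/n₂ = (g₀/g₂) exp[−(E₀−E₂)/kT] = (1/2) × exp(−(-0.0618 eV)/(0.0427 eV)) = (1/2) × exp(1.4473) = 2.13.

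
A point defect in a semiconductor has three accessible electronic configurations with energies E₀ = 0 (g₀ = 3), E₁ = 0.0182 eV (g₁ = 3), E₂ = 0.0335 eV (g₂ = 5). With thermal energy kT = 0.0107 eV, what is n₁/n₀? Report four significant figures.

0.1825

n₁/n₀ = (g₁/g₀) exp[−(E₁−E₀)/kT] = (3/3) × exp(−(0.0182 eV)/(0.0107 eV)) = (3/3) × exp(-1.70093) = 0.1825.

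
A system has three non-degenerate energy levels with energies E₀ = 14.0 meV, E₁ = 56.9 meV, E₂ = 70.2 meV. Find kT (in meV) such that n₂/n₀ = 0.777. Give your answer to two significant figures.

220 meV

n₂/n₀ = exp[−(E₂−E₀)/kT] = 0.777.
⇒ (E₂−E₀)/kT = ln(1/0.777) = ln(1.287) = 0.2523.
kT = 56.2 meV / 0.2523 = 220 meV.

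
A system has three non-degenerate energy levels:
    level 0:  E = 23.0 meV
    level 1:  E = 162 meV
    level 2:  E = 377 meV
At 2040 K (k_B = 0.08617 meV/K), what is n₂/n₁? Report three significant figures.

k_BT = 0.08617 × 2040 K = 175.79 meV.
n₂/n₁ = exp[−(E₂−E₁)/kT] = exp(−(215 meV)/(175.79 meV)) = exp(-1.2231) = 0.294.

0.294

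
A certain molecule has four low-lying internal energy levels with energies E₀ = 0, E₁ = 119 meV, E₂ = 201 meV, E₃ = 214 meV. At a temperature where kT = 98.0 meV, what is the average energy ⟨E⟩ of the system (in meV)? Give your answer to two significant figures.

55 meV

Eᵢ/kT = 0, 1.214, 2.051, 2.184.
Z = Σ e^(−Eᵢ/kT) = e^(−0) + e^(−1.214) + e^(−2.051) + e^(−2.184) = 1.000 + 0.2970 + 0.1286 + 0.1126 = 1.538.
⟨E⟩ = Σ Eᵢ e^(−Eᵢ/kT) / Z = (0·1.000 + 119·0.2970 + 201·0.1286 + 214·0.1126) / 1.538 = 55 meV.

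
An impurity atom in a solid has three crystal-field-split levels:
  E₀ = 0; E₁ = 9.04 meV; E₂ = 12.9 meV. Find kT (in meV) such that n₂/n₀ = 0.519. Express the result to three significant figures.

n₂/n₀ = exp[−(E₂−E₀)/kT] = 0.519.
⇒ (E₂−E₀)/kT = ln(1/0.519) = ln(1.9268) = 0.65586.
kT = 12.9 meV / 0.65586 = 19.7 meV.

19.7 meV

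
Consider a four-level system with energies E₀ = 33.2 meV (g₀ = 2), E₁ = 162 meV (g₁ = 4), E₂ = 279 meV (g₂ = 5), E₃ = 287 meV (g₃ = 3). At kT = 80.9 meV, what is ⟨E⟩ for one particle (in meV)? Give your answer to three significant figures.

95.0 meV

Eᵢ/kT = 0.41038, 2.0025, 3.4487, 3.5476.
Z = Σ gᵢe^(−Eᵢ/kT) = 2·e^(−0.41038) + 4·e^(−2.0025) + 5·e^(−3.4487) + 3·e^(−3.5476) = 1.3268 + 0.53999 + 0.15893 + 0.086381 = 2.1121.
⟨E⟩ = Σ Eᵢ gᵢe^(−Eᵢ/kT) / Z = (33.2·1.3268 + 162·0.53999 + 279·0.15893 + 287·0.086381) / 2.1121 = 95.0 meV.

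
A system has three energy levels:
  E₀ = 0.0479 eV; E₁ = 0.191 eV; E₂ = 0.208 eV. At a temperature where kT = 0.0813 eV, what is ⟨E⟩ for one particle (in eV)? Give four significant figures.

0.08370 eV

Eᵢ/kT = 0.589176, 2.34932, 2.55843.
Z = Σ e^(−Eᵢ/kT) = e^(−0.589176) + e^(−2.34932) + e^(−2.55843) = 0.554784 + 0.0954340 + 0.0774262 = 0.727644.
⟨E⟩ = Σ Eᵢ e^(−Eᵢ/kT) / Z = (0.0479·0.554784 + 0.191·0.0954340 + 0.208·0.0774262) / 0.727644 = 0.08370 eV.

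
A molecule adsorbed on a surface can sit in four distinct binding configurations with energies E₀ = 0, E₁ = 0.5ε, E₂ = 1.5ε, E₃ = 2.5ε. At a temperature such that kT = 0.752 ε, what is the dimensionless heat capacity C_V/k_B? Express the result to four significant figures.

Eᵢ/kT = 0, 0.664894, 1.99468, 3.32447.
Z = Σ e^(−Eᵢ/kT) = e^(−0) + e^(−0.664894) + e^(−1.99468) + e^(−3.32447) = 1.00000 + 0.514328 + 0.136057 + 0.0359916 = 1.68638.
⟨E⟩ = 0.326871 ε, ⟨E²⟩ = 0.391168 ε².
C_V/k_B = (⟨E²⟩ − ⟨E⟩²)/(kT)² = (0.391168 − 0.106845)/0.565504 = 0.5028.

0.5028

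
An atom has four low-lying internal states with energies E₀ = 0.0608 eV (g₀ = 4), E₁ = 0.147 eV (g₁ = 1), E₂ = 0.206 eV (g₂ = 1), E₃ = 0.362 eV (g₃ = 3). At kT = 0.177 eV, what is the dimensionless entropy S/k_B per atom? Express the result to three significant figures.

Eᵢ/kT = 0.34350, 0.83051, 1.1638, 2.0452.
Z = Σ gᵢe^(−Eᵢ/kT) = 4·e^(−0.34350) + 1·e^(−0.83051) + 1·e^(−1.1638) + 3·e^(−2.0452) = 2.8371 + 0.43583 + 0.31230 + 0.38806 = 3.9733.
⟨E⟩ = Σ EᵢPᵢ = 0.11109 eV.
S/k_B = ln Z + ⟨E⟩/kT = ln(3.9733) + 0.11109/0.177 = 1.3796 + 0.62763 = 2.01.

2.01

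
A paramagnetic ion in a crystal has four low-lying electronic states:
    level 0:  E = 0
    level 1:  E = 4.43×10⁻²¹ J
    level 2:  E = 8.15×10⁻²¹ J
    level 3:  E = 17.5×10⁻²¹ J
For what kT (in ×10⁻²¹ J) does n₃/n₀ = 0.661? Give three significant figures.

42.3 ×10⁻²¹ J

n₃/n₀ = exp[−(E₃−E₀)/kT] = 0.661.
⇒ (E₃−E₀)/kT = ln(1/0.661) = ln(1.5129) = 0.41403.
kT = 17.5 ×10⁻²¹ J / 0.41403 = 42.3 ×10⁻²¹ J.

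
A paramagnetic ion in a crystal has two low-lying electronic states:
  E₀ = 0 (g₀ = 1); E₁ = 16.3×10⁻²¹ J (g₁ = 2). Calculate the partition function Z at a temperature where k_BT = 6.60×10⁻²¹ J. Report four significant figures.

Eᵢ/kT = 0, 2.46970.
Z = Σ gᵢe^(−Eᵢ/kT) = 1·e^(−0) + 2·e^(−2.46970) = 1.00000 + 0.169220 = 1.16922.

Z = 1.169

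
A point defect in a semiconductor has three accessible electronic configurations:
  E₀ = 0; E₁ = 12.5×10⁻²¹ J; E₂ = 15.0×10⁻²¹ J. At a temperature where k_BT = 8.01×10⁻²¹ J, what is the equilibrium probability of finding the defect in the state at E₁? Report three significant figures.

0.154

Eᵢ/kT = 0, 1.5605, 1.8727.
Z = Σ e^(−Eᵢ/kT) = e^(−0) + e^(−1.5605) + e^(−1.8727) = 1.0000 + 0.21003 + 0.15371 = 1.3637.
P₁ = e^(−E₁/kT) / Z = 0.21003/1.3637 = 0.154.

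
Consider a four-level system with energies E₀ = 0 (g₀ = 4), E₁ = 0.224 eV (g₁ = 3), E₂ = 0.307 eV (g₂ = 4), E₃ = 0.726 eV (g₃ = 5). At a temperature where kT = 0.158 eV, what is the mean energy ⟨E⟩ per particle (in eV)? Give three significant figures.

Eᵢ/kT = 0, 1.4177, 1.9430, 4.5949.
Z = Σ gᵢe^(−Eᵢ/kT) = 4·e^(−0) + 3·e^(−1.4177) + 4·e^(−1.9430) + 5·e^(−4.5949) = 4.0000 + 0.72681 + 0.57309 + 0.050516 = 5.3504.
⟨E⟩ = Σ Eᵢ gᵢe^(−Eᵢ/kT) / Z = (0·4.0000 + 0.224·0.72681 + 0.307·0.57309 + 0.726·0.050516) / 5.3504 = 0.0702 eV.

0.0702 eV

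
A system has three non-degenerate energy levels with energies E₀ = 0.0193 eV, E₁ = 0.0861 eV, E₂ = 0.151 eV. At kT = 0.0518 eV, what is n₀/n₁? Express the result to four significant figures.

n₀/n₁ = exp[−(E₀−E₁)/kT] = exp(−(-0.0668 eV)/(0.0518 eV)) = exp(1.28958) = 3.631.

3.631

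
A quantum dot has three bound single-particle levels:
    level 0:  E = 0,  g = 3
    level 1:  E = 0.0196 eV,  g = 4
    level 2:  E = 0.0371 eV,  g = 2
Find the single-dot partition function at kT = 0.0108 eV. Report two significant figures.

Z = 3.7

Eᵢ/kT = 0, 1.815, 3.435.
Z = Σ gᵢe^(−Eᵢ/kT) = 3·e^(−0) + 4·e^(−1.815) + 2·e^(−3.435) = 3.000 + 0.6514 + 0.06445 = 3.716.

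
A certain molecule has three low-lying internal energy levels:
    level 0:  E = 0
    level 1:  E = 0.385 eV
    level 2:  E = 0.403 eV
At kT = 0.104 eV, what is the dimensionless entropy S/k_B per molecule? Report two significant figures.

0.21

Eᵢ/kT = 0, 3.702, 3.875.
Z = Σ e^(−Eᵢ/kT) = e^(−0) + e^(−3.702) + e^(−3.875) = 1.000 + 0.02467 + 0.02075 = 1.045.
⟨E⟩ = Σ EᵢPᵢ = 0.01709 eV.
S/k_B = ln Z + ⟨E⟩/kT = ln(1.045) + 0.01709/0.104 = 0.04402 + 0.1643 = 0.21.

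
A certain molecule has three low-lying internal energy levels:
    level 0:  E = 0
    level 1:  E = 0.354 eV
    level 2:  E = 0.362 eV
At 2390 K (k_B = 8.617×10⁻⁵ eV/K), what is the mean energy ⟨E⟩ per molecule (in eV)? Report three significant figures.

0.0931 eV

k_BT = 8.617×10⁻⁵ × 2390 K = 0.20595 eV.
Eᵢ/kT = 0, 1.7189, 1.7577.
Z = Σ e^(−Eᵢ/kT) = e^(−0) + e^(−1.7189) + e^(−1.7577) = 1.0000 + 0.17926 + 0.17244 = 1.3517.
⟨E⟩ = Σ Eᵢ e^(−Eᵢ/kT) / Z = (0·1.0000 + 0.354·0.17926 + 0.362·0.17244) / 1.3517 = 0.0931 eV.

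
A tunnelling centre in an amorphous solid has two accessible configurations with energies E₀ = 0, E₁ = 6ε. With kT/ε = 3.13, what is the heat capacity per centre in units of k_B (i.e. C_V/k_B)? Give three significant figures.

0.411

Eᵢ/kT = 0, 1.9169.
Z = Σ e^(−Eᵢ/kT) = e^(−0) + e^(−1.9169) = 1.0000 + 0.14706 = 1.1471.
⟨E⟩ = 0.76921 ε, ⟨E²⟩ = 4.6153 ε².
C_V/k_B = (⟨E²⟩ − ⟨E⟩²)/(kT)² = (4.6153 − 0.59168)/9.7969 = 0.411.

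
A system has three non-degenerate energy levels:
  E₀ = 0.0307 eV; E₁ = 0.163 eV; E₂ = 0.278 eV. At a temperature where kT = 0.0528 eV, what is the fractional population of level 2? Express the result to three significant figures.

0.00847

Eᵢ/kT = 0.58144, 3.0871, 5.2652.
Z = Σ e^(−Eᵢ/kT) = e^(−0.58144) + e^(−3.0871) + e^(−5.2652) = 0.55909 + 0.045634 + 0.0051684 = 0.60989.
P₂ = e^(−E₂/kT) / Z = 0.0051684/0.60989 = 0.00847.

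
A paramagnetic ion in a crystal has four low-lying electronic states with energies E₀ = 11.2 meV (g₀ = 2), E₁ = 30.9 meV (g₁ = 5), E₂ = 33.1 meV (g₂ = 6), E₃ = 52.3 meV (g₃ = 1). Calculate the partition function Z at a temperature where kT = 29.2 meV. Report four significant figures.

Z = 5.196

Eᵢ/kT = 0.383562, 1.05822, 1.13356, 1.79110.
Z = Σ gᵢe^(−Eᵢ/kT) = 2·e^(−0.383562) + 5·e^(−1.05822) + 6·e^(−1.13356) + 1·e^(−1.79110) = 1.36286 + 1.73537 + 1.93131 + 0.166777 = 5.19632.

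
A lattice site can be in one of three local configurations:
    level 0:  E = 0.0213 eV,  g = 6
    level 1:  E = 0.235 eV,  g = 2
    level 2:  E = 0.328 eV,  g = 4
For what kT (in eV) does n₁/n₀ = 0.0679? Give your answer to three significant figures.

n₁/n₀ = (g₁/g₀) exp[−(E₁−E₀)/kT] = 0.0679.
⇒ (E₁−E₀)/kT = ln((2/6)/0.0679) = ln(4.9092) = 1.5911.
kT = 0.2137 eV / 1.5911 = 0.134 eV.

0.134 eV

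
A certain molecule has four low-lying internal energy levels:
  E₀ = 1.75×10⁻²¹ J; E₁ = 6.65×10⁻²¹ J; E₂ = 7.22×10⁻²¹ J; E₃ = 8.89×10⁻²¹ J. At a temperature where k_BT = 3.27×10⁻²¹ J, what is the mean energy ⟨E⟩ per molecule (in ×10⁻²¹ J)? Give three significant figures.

Eᵢ/kT = 0.53517, 2.0336, 2.2080, 2.7187.
Z = Σ e^(−Eᵢ/kT) = e^(−0.53517) + e^(−2.0336) + e^(−2.2080) + e^(−2.7187) = 0.58557 + 0.13086 + 0.10992 + 0.065960 = 0.89231.
⟨E⟩ = Σ Eᵢ e^(−Eᵢ/kT) / Z = (1.75·0.58557 + 6.65·0.13086 + 7.22·0.10992 + 8.89·0.065960) / 0.89231 = 3.67 ×10⁻²¹ J.

3.67 ×10⁻²¹ J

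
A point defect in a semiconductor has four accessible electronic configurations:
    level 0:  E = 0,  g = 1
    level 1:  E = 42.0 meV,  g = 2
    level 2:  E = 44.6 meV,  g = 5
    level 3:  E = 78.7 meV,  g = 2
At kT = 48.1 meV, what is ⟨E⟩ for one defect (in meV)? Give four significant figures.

Eᵢ/kT = 0, 0.873181, 0.927235, 1.63617.
Z = Σ gᵢe^(−Eᵢ/kT) = 1·e^(−0) + 2·e^(−0.873181) + 5·e^(−0.927235) + 2·e^(−1.63617) = 1.00000 + 0.835242 + 1.97823 + 0.389449 = 4.20292.
⟨E⟩ = Σ Eᵢ gᵢe^(−Eᵢ/kT) / Z = (0·1.00000 + 42.0·0.835242 + 44.6·1.97823 + 78.7·0.389449) / 4.20292 = 36.63 meV.

36.63 meV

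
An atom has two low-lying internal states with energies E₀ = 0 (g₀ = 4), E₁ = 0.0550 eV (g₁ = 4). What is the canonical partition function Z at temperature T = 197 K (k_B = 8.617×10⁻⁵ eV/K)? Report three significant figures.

Z = 4.16

k_BT = 8.617×10⁻⁵ × 197 K = 0.016975 eV.
Eᵢ/kT = 0, 3.2401.
Z = Σ gᵢe^(−Eᵢ/kT) = 4·e^(−0) + 4·e^(−3.2401) = 4.0000 + 0.15664 = 4.1566.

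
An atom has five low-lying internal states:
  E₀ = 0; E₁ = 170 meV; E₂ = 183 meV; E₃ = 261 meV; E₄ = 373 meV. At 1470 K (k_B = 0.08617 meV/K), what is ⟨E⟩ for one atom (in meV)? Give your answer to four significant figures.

83.75 meV

k_BT = 0.08617 × 1470 K = 126.670 meV.
Eᵢ/kT = 0, 1.34207, 1.44470, 2.06047, 2.94466.
Z = Σ e^(−Eᵢ/kT) = e^(−0) + e^(−1.34207) + e^(−1.44470) + e^(−2.06047) + e^(−2.94466) = 1.00000 + 0.261304 + 0.235817 + 0.127394 + 0.0526199 = 1.67713.
⟨E⟩ = Σ Eᵢ e^(−Eᵢ/kT) / Z = (0·1.00000 + 170·0.261304 + 183·0.235817 + 261·0.127394 + 373·0.0526199) / 1.67713 = 83.75 meV.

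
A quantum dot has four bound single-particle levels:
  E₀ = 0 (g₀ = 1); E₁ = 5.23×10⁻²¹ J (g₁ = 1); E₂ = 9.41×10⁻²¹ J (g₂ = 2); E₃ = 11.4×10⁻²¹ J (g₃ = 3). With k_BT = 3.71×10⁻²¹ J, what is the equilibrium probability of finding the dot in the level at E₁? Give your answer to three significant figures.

0.158

Eᵢ/kT = 0, 1.4097, 2.5364, 3.0728.
Z = Σ gᵢe^(−Eᵢ/kT) = 1·e^(−0) + 1·e^(−1.4097) + 2·e^(−2.5364) + 3·e^(−3.0728) = 1.0000 + 0.24422 + 0.15830 + 0.13887 = 1.5414.
P₁ = g₁ e^(−E₁/kT) / Z = 0.24422/1.5414 = 0.158.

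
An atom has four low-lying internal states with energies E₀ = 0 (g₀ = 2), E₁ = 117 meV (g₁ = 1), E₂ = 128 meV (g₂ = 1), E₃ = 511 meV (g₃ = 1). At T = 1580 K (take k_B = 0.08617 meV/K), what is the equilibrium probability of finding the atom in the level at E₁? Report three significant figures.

0.149

k_BT = 0.08617 × 1580 K = 136.15 meV.
Eᵢ/kT = 0, 0.85935, 0.94014, 3.7532.
Z = Σ gᵢe^(−Eᵢ/kT) = 2·e^(−0) + 1·e^(−0.85935) + 1·e^(−0.94014) + 1·e^(−3.7532) = 2.0000 + 0.42344 + 0.39057 + 0.023443 = 2.8375.
P₁ = g₁ e^(−E₁/kT) / Z = 0.42344/2.8375 = 0.149.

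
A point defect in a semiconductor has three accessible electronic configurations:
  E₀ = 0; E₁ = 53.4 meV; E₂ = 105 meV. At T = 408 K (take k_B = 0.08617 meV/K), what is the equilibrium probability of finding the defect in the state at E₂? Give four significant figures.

k_BT = 0.08617 × 408 K = 35.1574 meV.
Eᵢ/kT = 0, 1.51888, 2.98657.
Z = Σ e^(−Eᵢ/kT) = e^(−0) + e^(−1.51888) + e^(−2.98657) = 1.00000 + 0.218957 + 0.0504602 = 1.26942.
P₂ = e^(−E₂/kT) / Z = 0.0504602/1.26942 = 0.03975.

0.03975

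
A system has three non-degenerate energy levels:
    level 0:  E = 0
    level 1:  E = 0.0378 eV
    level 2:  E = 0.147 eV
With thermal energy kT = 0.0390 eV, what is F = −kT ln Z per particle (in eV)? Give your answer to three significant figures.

Eᵢ/kT = 0, 0.96923, 3.7692.
Z = Σ e^(−Eᵢ/kT) = e^(−0) + e^(−0.96923) + e^(−3.7692) = 1.0000 + 0.37938 + 0.023071 = 1.4025.
F = −kT ln Z = −0.0390 × ln(1.4025) = −0.0390 × 0.33826 = -0.0132 eV.

-0.0132 eV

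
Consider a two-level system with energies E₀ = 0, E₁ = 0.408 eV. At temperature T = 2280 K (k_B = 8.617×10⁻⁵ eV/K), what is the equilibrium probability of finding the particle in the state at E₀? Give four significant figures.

k_BT = 8.617×10⁻⁵ × 2280 K = 0.196468 eV.
Eᵢ/kT = 0, 2.07667.
Z = Σ e^(−Eᵢ/kT) = e^(−0) + e^(−2.07667) = 1.00000 + 0.125347 = 1.12535.
P₀ = e^(−E₀/kT) / Z = 1.00000/1.12535 = 0.8886.

0.8886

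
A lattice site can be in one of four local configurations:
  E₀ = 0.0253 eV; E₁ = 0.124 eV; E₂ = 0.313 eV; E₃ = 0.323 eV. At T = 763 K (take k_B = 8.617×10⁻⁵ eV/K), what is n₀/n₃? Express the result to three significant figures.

k_BT = 8.617×10⁻⁵ × 763 K = 0.065748 eV.
n₀/n₃ = exp[−(E₀−E₃)/kT] = exp(−(-0.2977 eV)/(0.065748 eV)) = exp(4.5279) = 92.6.

92.6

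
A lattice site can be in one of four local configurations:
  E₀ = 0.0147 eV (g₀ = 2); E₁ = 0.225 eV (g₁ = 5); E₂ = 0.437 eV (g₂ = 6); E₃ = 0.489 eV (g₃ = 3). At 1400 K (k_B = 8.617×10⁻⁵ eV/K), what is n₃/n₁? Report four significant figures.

k_BT = 8.617×10⁻⁵ × 1400 K = 0.120638 eV.
n₃/n₁ = (g₃/g₁) exp[−(E₃−E₁)/kT] = (3/5) × exp(−(0.264 eV)/(0.120638 eV)) = (3/5) × exp(-2.18837) = 0.06726.

0.06726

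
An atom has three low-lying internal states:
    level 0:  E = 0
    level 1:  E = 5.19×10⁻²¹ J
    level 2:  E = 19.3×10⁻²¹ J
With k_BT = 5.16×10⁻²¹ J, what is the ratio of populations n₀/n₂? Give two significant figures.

n₀/n₂ = exp[−(E₀−E₂)/kT] = exp(−(-19.3 ×10⁻²¹ J)/(5.16 ×10⁻²¹ J)) = exp(3.740) = 42.

42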